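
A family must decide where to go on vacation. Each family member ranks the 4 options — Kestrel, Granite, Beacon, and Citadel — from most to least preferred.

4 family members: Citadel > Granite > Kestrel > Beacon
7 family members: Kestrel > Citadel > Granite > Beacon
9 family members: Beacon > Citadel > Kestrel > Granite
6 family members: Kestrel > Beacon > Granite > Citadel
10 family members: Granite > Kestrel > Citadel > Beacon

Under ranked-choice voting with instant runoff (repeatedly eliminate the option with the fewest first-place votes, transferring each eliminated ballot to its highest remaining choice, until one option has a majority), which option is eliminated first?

Round 1: Kestrel 13, Granite 10, Beacon 9, Citadel 4. Citadel has the fewest and is eliminated.
Round 2: Granite 14, Kestrel 13, Beacon 9. Beacon has the fewest and is eliminated.
Round 3: Kestrel 22, Granite 14. Kestrel has a majority.

Citadel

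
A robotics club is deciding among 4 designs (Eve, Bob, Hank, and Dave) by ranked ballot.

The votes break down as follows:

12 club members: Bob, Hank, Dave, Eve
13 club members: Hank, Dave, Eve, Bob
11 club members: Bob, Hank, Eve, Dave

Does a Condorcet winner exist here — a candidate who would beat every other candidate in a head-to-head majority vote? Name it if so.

Head-to-head results (36 voters total):
Eve vs Bob: Bob wins 23–13.
Eve vs Hank: Hank wins 36–0.
Eve vs Dave: Dave wins 25–11.
Bob vs Hank: Bob wins 23–13.
Bob vs Dave: Bob wins 23–13.
Hank vs Dave: Hank wins 36–0.
Bob beats each rival — Eve (23–13), Hank (23–13), Dave (23–13) — so Bob is the Condorcet winner.

Bob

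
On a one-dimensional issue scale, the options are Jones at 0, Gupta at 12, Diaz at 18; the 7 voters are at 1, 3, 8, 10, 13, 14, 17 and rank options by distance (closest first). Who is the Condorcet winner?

With single-peaked preferences on a line, the Condorcet winner is the candidate closest to the median voter.
The median voter (position 10) is closest to Gupta at 12.
Check: Gupta vs Diaz — voters closer to Gupta: 6 of 7.

Gupta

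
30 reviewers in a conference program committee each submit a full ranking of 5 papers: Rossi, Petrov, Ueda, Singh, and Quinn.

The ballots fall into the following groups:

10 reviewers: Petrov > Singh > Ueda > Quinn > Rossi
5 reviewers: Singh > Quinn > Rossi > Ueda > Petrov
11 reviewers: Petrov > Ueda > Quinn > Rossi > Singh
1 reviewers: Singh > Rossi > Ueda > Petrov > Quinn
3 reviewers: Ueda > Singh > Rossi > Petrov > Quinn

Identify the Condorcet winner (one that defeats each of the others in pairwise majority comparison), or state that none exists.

Petrov

Head-to-head results (30 voters total):
Rossi vs Petrov: Petrov wins 21–9.
Rossi vs Ueda: Ueda wins 24–6.
Rossi vs Singh: Singh wins 19–11.
Rossi vs Quinn: Quinn wins 26–4.
Petrov vs Ueda: Petrov wins 21–9.
Petrov vs Singh: Petrov wins 21–9.
Petrov vs Quinn: Petrov wins 25–5.
Ueda vs Singh: Singh wins 16–14.
Ueda vs Quinn: Ueda wins 25–5.
Singh vs Quinn: Singh wins 19–11.
Petrov beats each rival — Rossi (21–9), Ueda (21–9), Singh (21–9), Quinn (25–5) — so Petrov is the Condorcet winner.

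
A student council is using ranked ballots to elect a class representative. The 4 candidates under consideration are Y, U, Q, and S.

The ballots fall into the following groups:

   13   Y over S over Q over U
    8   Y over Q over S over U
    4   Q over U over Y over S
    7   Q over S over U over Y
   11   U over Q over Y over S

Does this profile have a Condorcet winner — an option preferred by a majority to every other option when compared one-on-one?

Yes

Head-to-head results (43 voters total):
Y vs U: U wins 22–21.
Y vs Q: Q wins 22–21.
Y vs S: Y wins 36–7.
U vs Q: Q wins 32–11.
U vs S: S wins 28–15.
Q vs S: Q wins 30–13.
Q beats each rival — Y (22–21), U (32–11), S (30–13) — so Q is the Condorcet winner.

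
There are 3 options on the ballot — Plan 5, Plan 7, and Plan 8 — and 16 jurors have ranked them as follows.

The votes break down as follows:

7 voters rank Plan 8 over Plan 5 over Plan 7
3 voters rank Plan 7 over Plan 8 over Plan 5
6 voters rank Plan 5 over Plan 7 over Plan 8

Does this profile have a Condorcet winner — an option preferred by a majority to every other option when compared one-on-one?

Head-to-head results (16 voters total):
Plan 5 vs Plan 7: Plan 5 wins 13–3.
Plan 5 vs Plan 8: Plan 8 wins 10–6.
Plan 7 vs Plan 8: Plan 7 wins 9–7.
No candidate beats all others: Plan 5 beats Plan 7 beats Plan 8 beats Plan 5, a majority cycle.

No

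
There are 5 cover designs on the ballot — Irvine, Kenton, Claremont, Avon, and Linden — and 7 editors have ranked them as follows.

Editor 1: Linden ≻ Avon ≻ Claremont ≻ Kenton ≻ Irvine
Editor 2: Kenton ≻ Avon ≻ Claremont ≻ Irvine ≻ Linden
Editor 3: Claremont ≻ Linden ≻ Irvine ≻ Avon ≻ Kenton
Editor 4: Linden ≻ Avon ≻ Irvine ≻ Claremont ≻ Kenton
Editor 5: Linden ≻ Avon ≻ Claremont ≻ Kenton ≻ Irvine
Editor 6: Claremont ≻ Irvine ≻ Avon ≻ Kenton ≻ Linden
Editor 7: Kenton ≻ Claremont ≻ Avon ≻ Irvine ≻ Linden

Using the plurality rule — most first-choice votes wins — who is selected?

First-place vote totals:
  Irvine: 0
  Kenton: 2
  Claremont: 2
  Avon: 0
  Linden: 3
Linden has the most first-place votes.

Linden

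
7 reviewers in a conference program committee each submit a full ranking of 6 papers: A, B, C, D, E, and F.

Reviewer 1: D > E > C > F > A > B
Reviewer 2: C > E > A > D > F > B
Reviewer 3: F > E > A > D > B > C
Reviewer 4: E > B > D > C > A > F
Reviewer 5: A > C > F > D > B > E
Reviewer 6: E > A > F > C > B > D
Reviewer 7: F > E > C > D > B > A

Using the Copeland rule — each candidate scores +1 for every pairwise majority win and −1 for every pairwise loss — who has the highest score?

E

Pairwise results:
  A vs B: A wins 5–2.
  A vs C: C wins 4–3.
  A vs D: A wins 4–3.
  A vs E: E wins 6–1.
  A vs F: A wins 4–3.
  B vs C: C wins 5–2.
  B vs D: D wins 5–2.
  B vs E: E wins 6–1.
  B vs F: F wins 6–1.
  C vs D: C wins 4–3.
  C vs E: E wins 5–2.
  C vs F: C wins 4–3.
  D vs E: E wins 5–2.
  D vs F: F wins 4–3.
  E vs F: E wins 4–3.
Copeland scores (wins − losses):
  A: 3 − 2 = 1
  B: 0 − 5 = -5
  C: 4 − 1 = 3
  D: 1 − 4 = -3
  E: 5 − 0 = 5
  F: 2 − 3 = -1
E has the best Copeland score.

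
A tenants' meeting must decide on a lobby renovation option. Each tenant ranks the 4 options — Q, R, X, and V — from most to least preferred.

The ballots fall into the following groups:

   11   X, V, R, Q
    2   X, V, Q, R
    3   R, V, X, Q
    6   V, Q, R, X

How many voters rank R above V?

3

Ballots ranking R above V: 3.
Ballots ranking V above R: 11+2+6 = 19.
So 3 of 22 voters prefer R to V.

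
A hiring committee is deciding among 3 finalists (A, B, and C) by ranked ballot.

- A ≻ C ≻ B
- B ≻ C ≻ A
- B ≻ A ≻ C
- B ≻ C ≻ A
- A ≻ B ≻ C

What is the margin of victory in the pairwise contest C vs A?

1

Ballots ranking C above A: 2.
Ballots ranking A above C: 3.
A wins 3–2, a margin of 1.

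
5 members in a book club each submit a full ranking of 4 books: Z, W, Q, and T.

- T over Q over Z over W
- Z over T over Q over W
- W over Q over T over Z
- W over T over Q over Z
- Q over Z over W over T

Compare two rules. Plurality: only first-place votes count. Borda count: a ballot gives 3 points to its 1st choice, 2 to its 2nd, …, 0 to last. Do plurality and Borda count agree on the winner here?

Plurality first-place counts: Z 1, W 2, Q 1, T 1 → W.
Borda totals: Z 6, W 7, Q 9, T 8 → Q.
The two rules disagree: plurality picks W, Borda picks Q.

No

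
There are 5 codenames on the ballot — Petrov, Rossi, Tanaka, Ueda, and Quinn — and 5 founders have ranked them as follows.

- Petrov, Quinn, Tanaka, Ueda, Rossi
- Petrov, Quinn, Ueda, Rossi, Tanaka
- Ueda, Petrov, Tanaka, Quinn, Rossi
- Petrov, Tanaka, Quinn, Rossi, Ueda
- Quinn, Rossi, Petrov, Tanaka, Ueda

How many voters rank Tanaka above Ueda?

Ballots ranking Tanaka above Ueda: 3.
Ballots ranking Ueda above Tanaka: 2.
So 3 of 5 voters prefer Tanaka to Ueda.

3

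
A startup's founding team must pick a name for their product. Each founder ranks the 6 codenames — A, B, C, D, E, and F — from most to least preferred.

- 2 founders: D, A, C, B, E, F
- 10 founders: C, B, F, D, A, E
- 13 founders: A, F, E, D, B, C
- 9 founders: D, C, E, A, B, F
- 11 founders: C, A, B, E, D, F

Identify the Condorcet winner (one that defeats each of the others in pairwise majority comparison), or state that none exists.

None — there is no Condorcet winner

Head-to-head results (45 voters total):
A vs B: A wins 35–10.
A vs C: C wins 30–15.
A vs D: A wins 24–21.
A vs E: A wins 36–9.
A vs F: A wins 35–10.
B vs C: C wins 32–13.
B vs D: D wins 24–21.
B vs E: B wins 23–22.
B vs F: B wins 32–13.
C vs D: D wins 24–21.
C vs E: C wins 32–13.
C vs F: C wins 32–13.
D vs E: E wins 24–21.
D vs F: F wins 23–22.
E vs F: F wins 23–22.
No candidate beats all others: A beats D beats C beats A, a majority cycle.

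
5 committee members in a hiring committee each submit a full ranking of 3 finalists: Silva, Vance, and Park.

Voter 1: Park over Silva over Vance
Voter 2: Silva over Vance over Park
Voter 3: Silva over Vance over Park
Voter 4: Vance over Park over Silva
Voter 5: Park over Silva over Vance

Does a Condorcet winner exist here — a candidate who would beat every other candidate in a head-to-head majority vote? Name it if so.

Head-to-head results (5 voters total):
Silva vs Vance: Silva wins 4–1.
Silva vs Park: Park wins 3–2.
Vance vs Park: Vance wins 3–2.
No candidate beats all others: Silva beats Vance beats Park beats Silva, a majority cycle.

None — there is no Condorcet winner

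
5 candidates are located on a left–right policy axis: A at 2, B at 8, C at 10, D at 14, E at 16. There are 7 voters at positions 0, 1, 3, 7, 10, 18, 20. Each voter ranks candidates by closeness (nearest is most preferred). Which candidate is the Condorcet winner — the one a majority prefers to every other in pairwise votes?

With single-peaked preferences on a line, the Condorcet winner is the candidate closest to the median voter.
The median voter (position 7) is closest to B at 8.
Check: B vs E — voters closer to B: 5 of 7.

B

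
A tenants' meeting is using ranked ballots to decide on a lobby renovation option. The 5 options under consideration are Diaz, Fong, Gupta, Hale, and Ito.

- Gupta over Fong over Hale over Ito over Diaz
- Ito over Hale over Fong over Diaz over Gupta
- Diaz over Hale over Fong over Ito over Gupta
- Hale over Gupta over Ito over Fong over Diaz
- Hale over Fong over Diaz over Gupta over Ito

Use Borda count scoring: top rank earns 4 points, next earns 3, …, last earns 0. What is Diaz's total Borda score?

7

Borda scores:
  Diaz: 0 + 1 + 4 + 0 + 2 = 7
  Fong: 3 + 2 + 2 + 1 + 3 = 11
  Gupta: 4 + 0 + 0 + 3 + 1 = 8
  Hale: 2 + 3 + 3 + 4 + 4 = 16
  Ito: 1 + 4 + 1 + 2 + 0 = 8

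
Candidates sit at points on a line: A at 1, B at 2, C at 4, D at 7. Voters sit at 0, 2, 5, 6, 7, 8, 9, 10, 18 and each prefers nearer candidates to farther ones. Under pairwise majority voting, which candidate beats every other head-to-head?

D

With single-peaked preferences on a line, the Condorcet winner is the candidate closest to the median voter.
The median voter (position 7) is closest to D at 7.
Check: D vs B — voters closer to D: 7 of 9.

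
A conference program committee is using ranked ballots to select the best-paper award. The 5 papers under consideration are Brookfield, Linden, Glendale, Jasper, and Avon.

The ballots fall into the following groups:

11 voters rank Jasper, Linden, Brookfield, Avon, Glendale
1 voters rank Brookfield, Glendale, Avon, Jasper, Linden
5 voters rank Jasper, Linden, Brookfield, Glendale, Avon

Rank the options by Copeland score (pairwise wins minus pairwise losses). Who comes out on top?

Jasper

Pairwise results:
  Brookfield vs Linden: Linden wins 16–1.
  Brookfield vs Glendale: Brookfield wins 17–0.
  Brookfield vs Jasper: Jasper wins 16–1.
  Brookfield vs Avon: Brookfield wins 17–0.
  Linden vs Glendale: Linden wins 16–1.
  Linden vs Jasper: Jasper wins 17–0.
  Linden vs Avon: Linden wins 16–1.
  Glendale vs Jasper: Jasper wins 16–1.
  Glendale vs Avon: Avon wins 11–6.
  Jasper vs Avon: Jasper wins 16–1.
Copeland scores (wins − losses):
  Brookfield: 2 − 2 = 0
  Linden: 3 − 1 = 2
  Glendale: 0 − 4 = -4
  Jasper: 4 − 0 = 4
  Avon: 1 − 3 = -2
Jasper has the best Copeland score.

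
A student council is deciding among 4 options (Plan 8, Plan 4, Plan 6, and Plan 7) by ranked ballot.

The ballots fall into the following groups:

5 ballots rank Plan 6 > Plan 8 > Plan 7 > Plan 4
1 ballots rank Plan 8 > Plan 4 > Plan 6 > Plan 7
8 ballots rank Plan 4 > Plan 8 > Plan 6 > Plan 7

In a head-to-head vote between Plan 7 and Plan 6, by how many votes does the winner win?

Ballots ranking Plan 7 above Plan 6: 0.
Ballots ranking Plan 6 above Plan 7: 5+1+8 = 14.
Plan 6 wins 14–0, a margin of 14.

14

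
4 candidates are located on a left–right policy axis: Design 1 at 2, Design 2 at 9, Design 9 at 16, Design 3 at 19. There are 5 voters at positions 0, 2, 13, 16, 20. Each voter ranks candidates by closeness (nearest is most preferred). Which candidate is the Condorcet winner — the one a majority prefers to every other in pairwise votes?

With single-peaked preferences on a line, the Condorcet winner is the candidate closest to the median voter.
The median voter (position 13) is closest to Design 9 at 16.
Check: Design 9 vs Design 3 — voters closer to Design 9: 4 of 5.

Design 9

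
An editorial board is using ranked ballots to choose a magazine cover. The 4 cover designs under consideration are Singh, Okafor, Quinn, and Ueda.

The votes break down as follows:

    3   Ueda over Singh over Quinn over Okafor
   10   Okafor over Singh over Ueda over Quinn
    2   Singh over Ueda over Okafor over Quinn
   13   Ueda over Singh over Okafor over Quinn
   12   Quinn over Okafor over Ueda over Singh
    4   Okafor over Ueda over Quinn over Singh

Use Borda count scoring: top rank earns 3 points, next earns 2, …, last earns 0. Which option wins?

Borda scores:
  Singh: 3·2 + 10·2 + 2·3 + 13·2 + 12·0 + 4·0 = 58
  Okafor: 3·0 + 10·3 + 2·1 + 13·1 + 12·2 + 4·3 = 81
  Quinn: 3·1 + 10·0 + 2·0 + 13·0 + 12·3 + 4·1 = 43
  Ueda: 3·3 + 10·1 + 2·2 + 13·3 + 12·1 + 4·2 = 82
Ueda has the highest total.

Ueda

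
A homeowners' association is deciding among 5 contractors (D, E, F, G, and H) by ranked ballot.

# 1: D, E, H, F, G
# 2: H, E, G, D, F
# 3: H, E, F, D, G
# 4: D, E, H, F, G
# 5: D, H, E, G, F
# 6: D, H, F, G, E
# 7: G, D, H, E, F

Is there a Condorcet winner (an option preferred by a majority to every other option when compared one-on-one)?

Yes

Head-to-head results (7 voters total):
D vs E: D wins 5–2.
D vs F: D wins 6–1.
D vs G: D wins 5–2.
D vs H: D wins 5–2.
E vs F: E wins 6–1.
E vs G: E wins 5–2.
E vs H: H wins 5–2.
F vs G: F wins 4–3.
F vs H: H wins 7–0.
G vs H: H wins 6–1.
D beats each rival — E (5–2), F (6–1), G (5–2), H (5–2) — so D is the Condorcet winner.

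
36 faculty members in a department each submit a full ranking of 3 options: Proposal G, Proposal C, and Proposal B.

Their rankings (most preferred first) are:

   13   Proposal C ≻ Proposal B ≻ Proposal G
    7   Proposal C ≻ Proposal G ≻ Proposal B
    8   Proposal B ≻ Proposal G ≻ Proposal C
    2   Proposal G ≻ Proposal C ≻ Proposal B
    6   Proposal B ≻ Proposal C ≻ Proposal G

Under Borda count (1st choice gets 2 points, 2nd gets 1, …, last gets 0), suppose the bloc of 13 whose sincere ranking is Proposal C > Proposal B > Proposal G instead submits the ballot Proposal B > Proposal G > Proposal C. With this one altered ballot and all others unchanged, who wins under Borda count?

Borda totals with the altered ballot: Proposal G 32, Proposal C 22, Proposal B 54.
The switch changes the winner from Proposal C to Proposal B.

Proposal B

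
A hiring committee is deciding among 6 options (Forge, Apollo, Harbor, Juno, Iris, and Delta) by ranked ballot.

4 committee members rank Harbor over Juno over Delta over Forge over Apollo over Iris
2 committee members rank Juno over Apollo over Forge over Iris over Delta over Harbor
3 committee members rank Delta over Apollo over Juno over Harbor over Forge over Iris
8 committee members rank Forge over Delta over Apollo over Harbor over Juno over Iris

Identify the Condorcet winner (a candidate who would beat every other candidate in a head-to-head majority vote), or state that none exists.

Head-to-head results (17 voters total):
Forge vs Apollo: Forge wins 12–5.
Forge vs Harbor: Forge wins 10–7.
Forge vs Juno: Juno wins 9–8.
Forge vs Iris: Forge wins 17–0.
Forge vs Delta: Forge wins 10–7.
Apollo vs Harbor: Apollo wins 13–4.
Apollo vs Juno: Apollo wins 11–6.
Apollo vs Iris: Apollo wins 17–0.
Apollo vs Delta: Delta wins 15–2.
Harbor vs Juno: Harbor wins 12–5.
Harbor vs Iris: Harbor wins 15–2.
Harbor vs Delta: Delta wins 13–4.
Juno vs Iris: Juno wins 17–0.
Juno vs Delta: Delta wins 11–6.
Iris vs Delta: Delta wins 15–2.
No candidate beats all others: Forge beats Apollo beats Juno beats Forge, a majority cycle.

No Condorcet winner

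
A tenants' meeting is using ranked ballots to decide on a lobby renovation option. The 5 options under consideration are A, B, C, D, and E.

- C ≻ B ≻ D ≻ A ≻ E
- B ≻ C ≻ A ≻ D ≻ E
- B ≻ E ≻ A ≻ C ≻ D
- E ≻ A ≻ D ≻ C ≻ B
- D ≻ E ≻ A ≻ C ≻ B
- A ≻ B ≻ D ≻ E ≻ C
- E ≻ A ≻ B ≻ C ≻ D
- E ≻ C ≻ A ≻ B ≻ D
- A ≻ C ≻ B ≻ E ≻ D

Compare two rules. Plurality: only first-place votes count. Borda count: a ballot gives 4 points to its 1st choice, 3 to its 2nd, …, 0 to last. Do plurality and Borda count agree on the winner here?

No

Plurality first-place counts: A 2, B 2, C 1, D 1, E 3 → E.
Borda totals: A 23, B 19, C 17, D 11, E 20 → A.
The two rules disagree: plurality picks E, Borda picks A.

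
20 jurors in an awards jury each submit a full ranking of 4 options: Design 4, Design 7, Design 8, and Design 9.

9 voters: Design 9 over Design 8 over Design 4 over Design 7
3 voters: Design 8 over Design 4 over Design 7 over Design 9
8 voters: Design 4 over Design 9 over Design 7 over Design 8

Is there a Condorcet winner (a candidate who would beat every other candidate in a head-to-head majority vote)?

Head-to-head results (20 voters total):
Design 4 vs Design 7: Design 4 wins 20–0.
Design 4 vs Design 8: Design 8 wins 12–8.
Design 4 vs Design 9: Design 4 wins 11–9.
Design 7 vs Design 8: Design 8 wins 12–8.
Design 7 vs Design 9: Design 9 wins 17–3.
Design 8 vs Design 9: Design 9 wins 17–3.
No candidate beats all others: Design 4 beats Design 9 beats Design 8 beats Design 4, a majority cycle.

No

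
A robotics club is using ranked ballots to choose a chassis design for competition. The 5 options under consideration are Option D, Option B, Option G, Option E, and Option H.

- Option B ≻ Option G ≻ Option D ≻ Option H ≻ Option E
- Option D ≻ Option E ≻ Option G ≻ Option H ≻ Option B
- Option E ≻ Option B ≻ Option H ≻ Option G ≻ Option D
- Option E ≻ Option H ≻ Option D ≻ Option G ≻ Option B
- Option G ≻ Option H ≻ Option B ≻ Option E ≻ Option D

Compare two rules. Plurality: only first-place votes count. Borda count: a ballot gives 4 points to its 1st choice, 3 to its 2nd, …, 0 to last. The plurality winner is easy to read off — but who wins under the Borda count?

Option E

Plurality first-place counts: Option D 1, Option B 1, Option G 1, Option E 2, Option H 0 → Option E.
Borda totals: Option D 8, Option B 9, Option G 11, Option E 12, Option H 10 → Option E.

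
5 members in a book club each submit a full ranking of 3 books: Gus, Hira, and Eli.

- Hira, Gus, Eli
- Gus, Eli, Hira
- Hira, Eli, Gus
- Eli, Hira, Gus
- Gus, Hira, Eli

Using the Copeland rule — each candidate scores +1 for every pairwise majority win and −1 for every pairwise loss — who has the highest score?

Pairwise results:
  Gus vs Hira: Hira wins 3–2.
  Gus vs Eli: Gus wins 3–2.
  Hira vs Eli: Hira wins 3–2.
Copeland scores (wins − losses):
  Gus: 1 − 1 = 0
  Hira: 2 − 0 = 2
  Eli: 0 − 2 = -2
Hira has the best Copeland score.

Hira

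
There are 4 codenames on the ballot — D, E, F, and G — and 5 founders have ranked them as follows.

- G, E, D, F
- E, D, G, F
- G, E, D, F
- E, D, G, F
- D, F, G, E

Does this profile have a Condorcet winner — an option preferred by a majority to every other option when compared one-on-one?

Head-to-head results (5 voters total):
D vs E: E wins 4–1.
D vs F: D wins 5–0.
D vs G: D wins 3–2.
E vs F: E wins 4–1.
E vs G: G wins 3–2.
F vs G: G wins 4–1.
No candidate beats all others: D beats G beats E beats D, a majority cycle.

No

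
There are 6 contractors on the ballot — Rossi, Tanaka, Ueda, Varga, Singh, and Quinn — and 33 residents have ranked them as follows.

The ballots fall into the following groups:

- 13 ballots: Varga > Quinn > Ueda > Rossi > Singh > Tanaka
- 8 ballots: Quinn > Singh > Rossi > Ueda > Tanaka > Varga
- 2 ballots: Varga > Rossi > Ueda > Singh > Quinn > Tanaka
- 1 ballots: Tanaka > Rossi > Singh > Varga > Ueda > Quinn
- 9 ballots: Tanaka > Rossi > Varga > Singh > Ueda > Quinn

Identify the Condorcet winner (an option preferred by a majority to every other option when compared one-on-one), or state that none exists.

Head-to-head results (33 voters total):
Rossi vs Tanaka: Rossi wins 23–10.
Rossi vs Ueda: Rossi wins 20–13.
Rossi vs Varga: Rossi wins 18–15.
Rossi vs Singh: Rossi wins 25–8.
Rossi vs Quinn: Quinn wins 21–12.
Tanaka vs Ueda: Ueda wins 23–10.
Tanaka vs Varga: Tanaka wins 18–15.
Tanaka vs Singh: Singh wins 23–10.
Tanaka vs Quinn: Quinn wins 23–10.
Ueda vs Varga: Varga wins 25–8.
Ueda vs Singh: Singh wins 18–15.
Ueda vs Quinn: Quinn wins 21–12.
Varga vs Singh: Varga wins 24–9.
Varga vs Quinn: Varga wins 25–8.
Singh vs Quinn: Quinn wins 21–12.
No candidate beats all others: Rossi beats Varga beats Quinn beats Rossi, a majority cycle.

None — there is no Condorcet winner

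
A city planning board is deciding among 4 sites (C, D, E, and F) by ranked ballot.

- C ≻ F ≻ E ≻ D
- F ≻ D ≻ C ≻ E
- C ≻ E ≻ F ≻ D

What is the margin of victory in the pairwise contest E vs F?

Ballots ranking E above F: 1.
Ballots ranking F above E: 2.
F wins 2–1, a margin of 1.

1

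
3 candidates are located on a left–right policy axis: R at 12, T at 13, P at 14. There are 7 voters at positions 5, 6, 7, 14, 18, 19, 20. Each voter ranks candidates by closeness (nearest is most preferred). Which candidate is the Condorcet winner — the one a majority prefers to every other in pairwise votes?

P

With single-peaked preferences on a line, the Condorcet winner is the candidate closest to the median voter.
The median voter (position 14) is closest to P at 14.
Check: P vs R — voters closer to P: 4 of 7.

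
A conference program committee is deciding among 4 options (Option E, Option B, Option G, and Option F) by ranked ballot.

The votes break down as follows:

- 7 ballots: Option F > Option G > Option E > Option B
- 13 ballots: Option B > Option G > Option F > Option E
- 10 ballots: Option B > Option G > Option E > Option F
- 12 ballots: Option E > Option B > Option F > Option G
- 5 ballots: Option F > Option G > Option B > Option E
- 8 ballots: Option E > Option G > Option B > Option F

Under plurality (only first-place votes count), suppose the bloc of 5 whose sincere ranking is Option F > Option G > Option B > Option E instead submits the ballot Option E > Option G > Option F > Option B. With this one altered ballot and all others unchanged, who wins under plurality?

Option E

First-place totals with the altered ballot: Option E 25, Option B 23, Option G 0, Option F 7.
The switch changes the winner from Option B to Option E.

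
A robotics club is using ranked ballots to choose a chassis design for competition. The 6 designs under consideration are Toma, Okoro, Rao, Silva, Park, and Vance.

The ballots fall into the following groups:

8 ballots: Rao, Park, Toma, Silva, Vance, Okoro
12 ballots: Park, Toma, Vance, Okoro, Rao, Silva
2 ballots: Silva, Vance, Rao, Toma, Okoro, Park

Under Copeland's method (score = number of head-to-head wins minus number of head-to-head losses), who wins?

Park

Pairwise results:
  Toma vs Okoro: Toma wins 22–0.
  Toma vs Rao: Toma wins 12–10.
  Toma vs Silva: Toma wins 20–2.
  Toma vs Park: Park wins 20–2.
  Toma vs Vance: Toma wins 20–2.
  Okoro vs Rao: Okoro wins 12–10.
  Okoro vs Silva: Okoro wins 12–10.
  Okoro vs Park: Park wins 20–2.
  Okoro vs Vance: Vance wins 22–0.
  Rao vs Silva: Rao wins 20–2.
  Rao vs Park: Park wins 12–10.
  Rao vs Vance: Vance wins 14–8.
  Silva vs Park: Park wins 20–2.
  Silva vs Vance: Vance wins 12–10.
  Park vs Vance: Park wins 20–2.
Copeland scores (wins − losses):
  Toma: 4 − 1 = 3
  Okoro: 2 − 3 = -1
  Rao: 1 − 4 = -3
  Silva: 0 − 5 = -5
  Park: 5 − 0 = 5
  Vance: 3 − 2 = 1
Park has the best Copeland score.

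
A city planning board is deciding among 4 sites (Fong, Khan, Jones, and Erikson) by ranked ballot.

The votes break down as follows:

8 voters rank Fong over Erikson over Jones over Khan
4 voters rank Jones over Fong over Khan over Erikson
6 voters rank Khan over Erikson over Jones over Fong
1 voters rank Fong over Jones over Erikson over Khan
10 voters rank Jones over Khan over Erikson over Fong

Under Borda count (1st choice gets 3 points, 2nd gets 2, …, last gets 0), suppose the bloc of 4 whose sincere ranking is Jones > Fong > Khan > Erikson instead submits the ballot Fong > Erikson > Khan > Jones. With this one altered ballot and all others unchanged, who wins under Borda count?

Erikson

Borda totals with the altered ballot: Fong 39, Khan 42, Jones 46, Erikson 47.
The switch changes the winner from Jones to Erikson.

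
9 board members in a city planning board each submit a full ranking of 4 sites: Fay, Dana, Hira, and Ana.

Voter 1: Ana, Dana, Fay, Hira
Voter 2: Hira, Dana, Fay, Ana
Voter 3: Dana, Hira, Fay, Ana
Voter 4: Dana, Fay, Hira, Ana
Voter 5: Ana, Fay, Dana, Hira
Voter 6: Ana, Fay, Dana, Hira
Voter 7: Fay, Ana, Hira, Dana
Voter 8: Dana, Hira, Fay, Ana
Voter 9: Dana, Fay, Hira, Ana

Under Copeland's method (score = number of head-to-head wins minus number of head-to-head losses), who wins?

Pairwise results:
  Fay vs Dana: Dana wins 6–3.
  Fay vs Hira: Fay wins 6–3.
  Fay vs Ana: Fay wins 6–3.
  Dana vs Hira: Dana wins 7–2.
  Dana vs Ana: Dana wins 5–4.
  Hira vs Ana: Hira wins 5–4.
Copeland scores (wins − losses):
  Fay: 2 − 1 = 1
  Dana: 3 − 0 = 3
  Hira: 1 − 2 = -1
  Ana: 0 − 3 = -3
Dana has the best Copeland score.

Dana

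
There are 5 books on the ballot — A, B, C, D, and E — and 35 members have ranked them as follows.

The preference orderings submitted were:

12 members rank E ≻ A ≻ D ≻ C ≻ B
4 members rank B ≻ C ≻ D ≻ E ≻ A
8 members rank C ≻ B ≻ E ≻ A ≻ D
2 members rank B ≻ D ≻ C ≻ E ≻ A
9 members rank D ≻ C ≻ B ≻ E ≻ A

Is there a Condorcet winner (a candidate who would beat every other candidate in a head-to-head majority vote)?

Head-to-head results (35 voters total):
A vs B: B wins 23–12.
A vs C: C wins 23–12.
A vs D: A wins 20–15.
A vs E: E wins 35–0.
B vs C: C wins 29–6.
B vs D: D wins 21–14.
B vs E: B wins 23–12.
C vs D: D wins 23–12.
C vs E: C wins 23–12.
D vs E: E wins 20–15.
No candidate beats all others: A beats D beats B beats A, a majority cycle.

No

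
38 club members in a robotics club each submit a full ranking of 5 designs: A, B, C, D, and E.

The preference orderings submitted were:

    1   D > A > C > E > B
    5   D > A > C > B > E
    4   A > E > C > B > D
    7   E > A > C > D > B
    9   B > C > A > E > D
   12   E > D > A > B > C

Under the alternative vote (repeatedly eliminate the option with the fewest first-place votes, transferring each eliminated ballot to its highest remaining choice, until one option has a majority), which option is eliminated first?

C

Round 1: E 19, B 9, D 6, A 4, C 0. C has the fewest and is eliminated.
Round 2: E 19, B 9, D 6, A 4. A has the fewest and is eliminated.
Round 3: E 23, B 9, D 6. E has a majority.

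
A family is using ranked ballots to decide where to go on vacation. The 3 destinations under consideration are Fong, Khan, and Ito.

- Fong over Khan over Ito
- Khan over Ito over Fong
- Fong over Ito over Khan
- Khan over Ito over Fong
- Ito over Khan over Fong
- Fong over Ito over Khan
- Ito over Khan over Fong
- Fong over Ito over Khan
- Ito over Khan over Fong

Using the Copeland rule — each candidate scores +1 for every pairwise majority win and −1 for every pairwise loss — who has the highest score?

Pairwise results:
  Fong vs Khan: Khan wins 5–4.
  Fong vs Ito: Ito wins 5–4.
  Khan vs Ito: Ito wins 6–3.
Copeland scores (wins − losses):
  Fong: 0 − 2 = -2
  Khan: 1 − 1 = 0
  Ito: 2 − 0 = 2
Ito has the best Copeland score.

Ito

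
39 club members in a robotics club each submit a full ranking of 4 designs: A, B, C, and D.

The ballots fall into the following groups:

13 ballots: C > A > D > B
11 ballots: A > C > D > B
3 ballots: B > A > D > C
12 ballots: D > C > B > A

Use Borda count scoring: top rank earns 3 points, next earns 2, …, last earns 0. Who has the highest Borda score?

C

Borda scores:
  A: 13·2 + 11·3 + 3·2 + 12·0 = 65
  B: 13·0 + 11·0 + 3·3 + 12·1 = 21
  C: 13·3 + 11·2 + 3·0 + 12·2 = 85
  D: 13·1 + 11·1 + 3·1 + 12·3 = 63
C has the highest total.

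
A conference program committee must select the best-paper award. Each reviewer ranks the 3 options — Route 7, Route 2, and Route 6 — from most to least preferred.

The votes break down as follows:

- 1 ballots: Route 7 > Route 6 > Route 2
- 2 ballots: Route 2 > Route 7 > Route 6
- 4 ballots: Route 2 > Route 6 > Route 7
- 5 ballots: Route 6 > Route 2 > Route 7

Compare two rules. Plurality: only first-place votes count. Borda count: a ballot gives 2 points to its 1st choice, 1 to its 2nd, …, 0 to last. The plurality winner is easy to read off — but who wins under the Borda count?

Plurality first-place counts: Route 7 1, Route 2 6, Route 6 5 → Route 2.
Borda totals: Route 7 4, Route 2 17, Route 6 15 → Route 2.

Route 2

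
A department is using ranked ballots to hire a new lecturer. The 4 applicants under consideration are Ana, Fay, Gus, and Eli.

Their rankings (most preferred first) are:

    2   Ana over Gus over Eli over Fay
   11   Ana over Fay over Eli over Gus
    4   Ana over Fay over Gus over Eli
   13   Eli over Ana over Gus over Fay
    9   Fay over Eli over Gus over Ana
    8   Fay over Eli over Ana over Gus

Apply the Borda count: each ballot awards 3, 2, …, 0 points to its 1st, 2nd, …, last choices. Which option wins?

Eli

Borda scores:
  Ana: 2·3 + 11·3 + 4·3 + 13·2 + 9·0 + 8·1 = 85
  Fay: 2·0 + 11·2 + 4·2 + 13·0 + 9·3 + 8·3 = 81
  Gus: 2·2 + 11·0 + 4·1 + 13·1 + 9·1 + 8·0 = 30
  Eli: 2·1 + 11·1 + 4·0 + 13·3 + 9·2 + 8·2 = 86
Eli has the highest total.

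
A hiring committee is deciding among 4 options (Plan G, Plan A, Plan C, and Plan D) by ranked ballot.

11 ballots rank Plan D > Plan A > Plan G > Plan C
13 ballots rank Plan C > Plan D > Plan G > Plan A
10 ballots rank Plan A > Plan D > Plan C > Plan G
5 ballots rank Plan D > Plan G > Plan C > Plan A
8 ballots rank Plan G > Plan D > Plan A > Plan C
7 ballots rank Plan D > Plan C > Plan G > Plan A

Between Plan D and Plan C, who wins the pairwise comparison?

Ballots ranking Plan D above Plan C: 11+10+5+8+7 = 41.
Ballots ranking Plan C above Plan D: 13.
Plan D wins the head-to-head, 41–13.

Plan D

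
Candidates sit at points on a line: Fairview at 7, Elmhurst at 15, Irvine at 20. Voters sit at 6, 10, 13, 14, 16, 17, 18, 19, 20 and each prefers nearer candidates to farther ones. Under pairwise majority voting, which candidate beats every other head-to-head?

Elmhurst

With single-peaked preferences on a line, the Condorcet winner is the candidate closest to the median voter.
The median voter (position 16) is closest to Elmhurst at 15.
Check: Elmhurst vs Fairview — voters closer to Elmhurst: 7 of 9.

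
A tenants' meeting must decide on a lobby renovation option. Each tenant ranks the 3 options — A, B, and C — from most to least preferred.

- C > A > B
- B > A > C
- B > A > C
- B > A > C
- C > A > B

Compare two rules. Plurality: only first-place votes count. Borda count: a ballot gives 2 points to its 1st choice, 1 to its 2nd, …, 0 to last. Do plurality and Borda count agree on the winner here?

Plurality first-place counts: A 0, B 3, C 2 → B.
Borda totals: A 5, B 6, C 4 → B.
The two rules agree on B.

Yes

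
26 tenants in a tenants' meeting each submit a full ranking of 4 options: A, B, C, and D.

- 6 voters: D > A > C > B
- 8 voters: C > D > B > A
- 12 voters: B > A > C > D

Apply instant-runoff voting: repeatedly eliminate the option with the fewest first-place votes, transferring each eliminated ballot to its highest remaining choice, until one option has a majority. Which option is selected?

Round 1: B 12, C 8, D 6, A 0. A has the fewest and is eliminated.
Round 2: B 12, C 8, D 6. D has the fewest and is eliminated.
Round 3: C 14, B 12. C has a majority.

C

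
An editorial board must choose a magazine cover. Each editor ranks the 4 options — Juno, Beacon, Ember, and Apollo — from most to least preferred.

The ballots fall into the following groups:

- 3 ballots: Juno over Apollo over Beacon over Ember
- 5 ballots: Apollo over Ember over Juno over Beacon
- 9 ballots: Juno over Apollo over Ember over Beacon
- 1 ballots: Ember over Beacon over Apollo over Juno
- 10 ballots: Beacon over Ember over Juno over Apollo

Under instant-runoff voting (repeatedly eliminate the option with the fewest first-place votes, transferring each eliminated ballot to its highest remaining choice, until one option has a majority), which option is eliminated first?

Ember

Round 1: Juno 12, Beacon 10, Apollo 5, Ember 1. Ember has the fewest and is eliminated.
Round 2: Juno 12, Beacon 11, Apollo 5. Apollo has the fewest and is eliminated.
Round 3: Juno 17, Beacon 11. Juno has a majority.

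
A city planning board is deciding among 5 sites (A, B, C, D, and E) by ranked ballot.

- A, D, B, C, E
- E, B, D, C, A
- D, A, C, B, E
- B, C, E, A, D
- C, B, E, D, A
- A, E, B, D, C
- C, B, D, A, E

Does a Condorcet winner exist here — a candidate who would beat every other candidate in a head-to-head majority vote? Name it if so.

B

Head-to-head results (7 voters total):
A vs B: B wins 4–3.
A vs C: C wins 4–3.
A vs D: D wins 4–3.
A vs E: A wins 4–3.
B vs C: B wins 4–3.
B vs D: B wins 5–2.
B vs E: B wins 5–2.
C vs D: D wins 4–3.
C vs E: C wins 5–2.
D vs E: E wins 4–3.
B beats each rival — A (4–3), C (4–3), D (5–2), E (5–2) — so B is the Condorcet winner.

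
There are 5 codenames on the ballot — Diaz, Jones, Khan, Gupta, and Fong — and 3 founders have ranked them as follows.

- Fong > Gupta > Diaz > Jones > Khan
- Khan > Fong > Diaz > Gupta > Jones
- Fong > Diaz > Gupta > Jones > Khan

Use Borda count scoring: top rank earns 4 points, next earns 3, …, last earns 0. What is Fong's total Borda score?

Borda scores:
  Diaz: 2 + 2 + 3 = 7
  Jones: 1 + 0 + 1 = 2
  Khan: 0 + 4 + 0 = 4
  Gupta: 3 + 1 + 2 = 6
  Fong: 4 + 3 + 4 = 11

11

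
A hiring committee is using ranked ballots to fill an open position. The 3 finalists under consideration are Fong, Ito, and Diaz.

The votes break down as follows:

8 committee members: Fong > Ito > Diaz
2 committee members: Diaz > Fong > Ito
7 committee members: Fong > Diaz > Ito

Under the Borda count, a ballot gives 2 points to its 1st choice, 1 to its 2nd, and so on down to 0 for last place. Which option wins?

Borda scores:
  Fong: 8·2 + 2·1 + 7·2 = 32
  Ito: 8·1 + 2·0 + 7·0 = 8
  Diaz: 8·0 + 2·2 + 7·1 = 11
Fong has the highest total.

Fong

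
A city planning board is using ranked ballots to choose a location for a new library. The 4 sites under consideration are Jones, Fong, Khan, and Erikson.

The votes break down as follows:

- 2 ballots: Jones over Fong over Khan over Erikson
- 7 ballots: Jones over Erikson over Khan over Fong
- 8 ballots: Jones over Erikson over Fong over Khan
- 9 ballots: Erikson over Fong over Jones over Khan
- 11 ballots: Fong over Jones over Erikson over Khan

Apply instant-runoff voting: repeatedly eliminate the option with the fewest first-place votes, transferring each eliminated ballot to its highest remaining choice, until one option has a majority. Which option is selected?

Round 1: Jones 17, Fong 11, Erikson 9, Khan 0. Khan has the fewest and is eliminated.
Round 2: Jones 17, Fong 11, Erikson 9. Erikson has the fewest and is eliminated.
Round 3: Fong 20, Jones 17. Fong has a majority.

Fong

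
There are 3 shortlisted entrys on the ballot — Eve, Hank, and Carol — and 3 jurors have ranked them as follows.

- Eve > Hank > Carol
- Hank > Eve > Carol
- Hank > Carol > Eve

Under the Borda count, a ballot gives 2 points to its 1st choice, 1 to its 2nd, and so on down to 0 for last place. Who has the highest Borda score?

Borda scores:
  Eve: 2 + 1 + 0 = 3
  Hank: 1 + 2 + 2 = 5
  Carol: 0 + 0 + 1 = 1
Hank has the highest total.

Hank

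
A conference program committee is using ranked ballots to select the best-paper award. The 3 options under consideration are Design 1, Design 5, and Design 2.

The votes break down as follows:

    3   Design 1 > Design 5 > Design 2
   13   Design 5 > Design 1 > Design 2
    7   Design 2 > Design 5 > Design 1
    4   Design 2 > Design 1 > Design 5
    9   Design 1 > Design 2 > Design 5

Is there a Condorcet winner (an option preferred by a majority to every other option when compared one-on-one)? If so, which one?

There is no Condorcet winner

Head-to-head results (36 voters total):
Design 1 vs Design 5: Design 5 wins 20–16.
Design 1 vs Design 2: Design 1 wins 25–11.
Design 5 vs Design 2: Design 2 wins 20–16.
No candidate beats all others: Design 1 beats Design 2 beats Design 5 beats Design 1, a majority cycle.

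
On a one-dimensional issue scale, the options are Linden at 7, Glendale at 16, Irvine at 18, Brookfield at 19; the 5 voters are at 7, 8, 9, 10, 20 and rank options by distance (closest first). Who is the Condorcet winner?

With single-peaked preferences on a line, the Condorcet winner is the candidate closest to the median voter.
The median voter (position 9) is closest to Linden at 7.
Check: Linden vs Irvine — voters closer to Linden: 4 of 5.

Linden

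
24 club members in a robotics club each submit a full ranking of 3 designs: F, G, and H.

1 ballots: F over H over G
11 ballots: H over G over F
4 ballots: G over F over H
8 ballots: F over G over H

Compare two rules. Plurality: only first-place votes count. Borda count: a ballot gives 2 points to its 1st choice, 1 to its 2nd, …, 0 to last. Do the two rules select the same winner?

Plurality first-place counts: F 9, G 4, H 11 → H.
Borda totals: F 22, G 27, H 23 → G.
The two rules disagree: plurality picks H, Borda picks G.

No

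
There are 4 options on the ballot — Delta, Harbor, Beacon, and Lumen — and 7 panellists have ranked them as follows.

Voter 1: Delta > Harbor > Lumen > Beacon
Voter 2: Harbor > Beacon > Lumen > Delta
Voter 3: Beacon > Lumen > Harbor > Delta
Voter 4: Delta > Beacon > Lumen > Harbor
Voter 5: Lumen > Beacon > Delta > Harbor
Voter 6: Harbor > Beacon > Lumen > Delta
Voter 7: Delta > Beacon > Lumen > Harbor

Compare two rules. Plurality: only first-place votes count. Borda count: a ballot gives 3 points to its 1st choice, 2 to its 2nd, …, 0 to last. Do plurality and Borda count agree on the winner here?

No

Plurality first-place counts: Delta 3, Harbor 2, Beacon 1, Lumen 1 → Delta.
Borda totals: Delta 10, Harbor 9, Beacon 13, Lumen 10 → Beacon.
The two rules disagree: plurality picks Delta, Borda picks Beacon.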